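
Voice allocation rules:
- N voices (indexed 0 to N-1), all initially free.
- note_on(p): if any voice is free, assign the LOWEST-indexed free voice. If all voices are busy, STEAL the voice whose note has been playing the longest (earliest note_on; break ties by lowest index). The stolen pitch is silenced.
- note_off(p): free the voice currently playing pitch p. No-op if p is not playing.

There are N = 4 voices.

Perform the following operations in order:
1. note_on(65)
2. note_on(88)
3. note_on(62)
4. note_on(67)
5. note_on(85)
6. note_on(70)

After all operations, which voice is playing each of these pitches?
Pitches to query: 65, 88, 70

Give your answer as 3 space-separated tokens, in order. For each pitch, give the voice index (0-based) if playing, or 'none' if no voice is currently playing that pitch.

Answer: none none 1

Derivation:
Op 1: note_on(65): voice 0 is free -> assigned | voices=[65 - - -]
Op 2: note_on(88): voice 1 is free -> assigned | voices=[65 88 - -]
Op 3: note_on(62): voice 2 is free -> assigned | voices=[65 88 62 -]
Op 4: note_on(67): voice 3 is free -> assigned | voices=[65 88 62 67]
Op 5: note_on(85): all voices busy, STEAL voice 0 (pitch 65, oldest) -> assign | voices=[85 88 62 67]
Op 6: note_on(70): all voices busy, STEAL voice 1 (pitch 88, oldest) -> assign | voices=[85 70 62 67]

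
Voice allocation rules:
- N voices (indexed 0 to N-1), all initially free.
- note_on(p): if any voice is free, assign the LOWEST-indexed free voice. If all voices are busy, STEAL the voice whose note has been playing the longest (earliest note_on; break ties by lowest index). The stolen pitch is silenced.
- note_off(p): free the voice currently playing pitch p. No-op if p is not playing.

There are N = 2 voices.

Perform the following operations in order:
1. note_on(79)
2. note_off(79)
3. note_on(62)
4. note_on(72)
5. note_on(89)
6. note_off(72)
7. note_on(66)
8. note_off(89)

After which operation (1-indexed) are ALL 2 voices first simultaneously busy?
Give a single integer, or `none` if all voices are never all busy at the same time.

Op 1: note_on(79): voice 0 is free -> assigned | voices=[79 -]
Op 2: note_off(79): free voice 0 | voices=[- -]
Op 3: note_on(62): voice 0 is free -> assigned | voices=[62 -]
Op 4: note_on(72): voice 1 is free -> assigned | voices=[62 72]
Op 5: note_on(89): all voices busy, STEAL voice 0 (pitch 62, oldest) -> assign | voices=[89 72]
Op 6: note_off(72): free voice 1 | voices=[89 -]
Op 7: note_on(66): voice 1 is free -> assigned | voices=[89 66]
Op 8: note_off(89): free voice 0 | voices=[- 66]

Answer: 4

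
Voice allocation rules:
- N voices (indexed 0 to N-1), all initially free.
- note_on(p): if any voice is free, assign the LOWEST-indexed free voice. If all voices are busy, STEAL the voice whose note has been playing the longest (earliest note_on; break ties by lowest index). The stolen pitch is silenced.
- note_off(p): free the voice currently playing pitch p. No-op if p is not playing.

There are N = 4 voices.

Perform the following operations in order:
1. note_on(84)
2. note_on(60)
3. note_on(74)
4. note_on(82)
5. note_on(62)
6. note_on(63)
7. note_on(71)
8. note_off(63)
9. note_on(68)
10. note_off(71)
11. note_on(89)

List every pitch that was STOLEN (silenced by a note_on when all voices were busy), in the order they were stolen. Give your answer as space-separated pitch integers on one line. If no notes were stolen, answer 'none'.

Answer: 84 60 74

Derivation:
Op 1: note_on(84): voice 0 is free -> assigned | voices=[84 - - -]
Op 2: note_on(60): voice 1 is free -> assigned | voices=[84 60 - -]
Op 3: note_on(74): voice 2 is free -> assigned | voices=[84 60 74 -]
Op 4: note_on(82): voice 3 is free -> assigned | voices=[84 60 74 82]
Op 5: note_on(62): all voices busy, STEAL voice 0 (pitch 84, oldest) -> assign | voices=[62 60 74 82]
Op 6: note_on(63): all voices busy, STEAL voice 1 (pitch 60, oldest) -> assign | voices=[62 63 74 82]
Op 7: note_on(71): all voices busy, STEAL voice 2 (pitch 74, oldest) -> assign | voices=[62 63 71 82]
Op 8: note_off(63): free voice 1 | voices=[62 - 71 82]
Op 9: note_on(68): voice 1 is free -> assigned | voices=[62 68 71 82]
Op 10: note_off(71): free voice 2 | voices=[62 68 - 82]
Op 11: note_on(89): voice 2 is free -> assigned | voices=[62 68 89 82]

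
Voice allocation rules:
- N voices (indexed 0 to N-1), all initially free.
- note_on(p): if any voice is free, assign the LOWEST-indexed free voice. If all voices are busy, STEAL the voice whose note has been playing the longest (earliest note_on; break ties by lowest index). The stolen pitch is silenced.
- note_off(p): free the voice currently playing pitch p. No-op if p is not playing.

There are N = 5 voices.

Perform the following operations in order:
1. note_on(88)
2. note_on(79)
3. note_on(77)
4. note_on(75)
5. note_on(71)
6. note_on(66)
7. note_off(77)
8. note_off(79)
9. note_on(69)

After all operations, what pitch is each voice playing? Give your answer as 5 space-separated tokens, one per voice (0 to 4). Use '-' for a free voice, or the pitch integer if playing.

Op 1: note_on(88): voice 0 is free -> assigned | voices=[88 - - - -]
Op 2: note_on(79): voice 1 is free -> assigned | voices=[88 79 - - -]
Op 3: note_on(77): voice 2 is free -> assigned | voices=[88 79 77 - -]
Op 4: note_on(75): voice 3 is free -> assigned | voices=[88 79 77 75 -]
Op 5: note_on(71): voice 4 is free -> assigned | voices=[88 79 77 75 71]
Op 6: note_on(66): all voices busy, STEAL voice 0 (pitch 88, oldest) -> assign | voices=[66 79 77 75 71]
Op 7: note_off(77): free voice 2 | voices=[66 79 - 75 71]
Op 8: note_off(79): free voice 1 | voices=[66 - - 75 71]
Op 9: note_on(69): voice 1 is free -> assigned | voices=[66 69 - 75 71]

Answer: 66 69 - 75 71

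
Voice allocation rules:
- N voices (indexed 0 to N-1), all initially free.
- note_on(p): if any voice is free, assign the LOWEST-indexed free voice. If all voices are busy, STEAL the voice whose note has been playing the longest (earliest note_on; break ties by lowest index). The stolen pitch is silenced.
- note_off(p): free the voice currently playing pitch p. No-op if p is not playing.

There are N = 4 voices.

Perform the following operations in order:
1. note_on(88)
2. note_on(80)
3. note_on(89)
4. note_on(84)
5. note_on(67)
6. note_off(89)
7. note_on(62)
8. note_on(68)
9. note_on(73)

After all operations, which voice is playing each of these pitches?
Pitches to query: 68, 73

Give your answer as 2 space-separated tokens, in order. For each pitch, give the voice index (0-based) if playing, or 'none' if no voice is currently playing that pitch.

Op 1: note_on(88): voice 0 is free -> assigned | voices=[88 - - -]
Op 2: note_on(80): voice 1 is free -> assigned | voices=[88 80 - -]
Op 3: note_on(89): voice 2 is free -> assigned | voices=[88 80 89 -]
Op 4: note_on(84): voice 3 is free -> assigned | voices=[88 80 89 84]
Op 5: note_on(67): all voices busy, STEAL voice 0 (pitch 88, oldest) -> assign | voices=[67 80 89 84]
Op 6: note_off(89): free voice 2 | voices=[67 80 - 84]
Op 7: note_on(62): voice 2 is free -> assigned | voices=[67 80 62 84]
Op 8: note_on(68): all voices busy, STEAL voice 1 (pitch 80, oldest) -> assign | voices=[67 68 62 84]
Op 9: note_on(73): all voices busy, STEAL voice 3 (pitch 84, oldest) -> assign | voices=[67 68 62 73]

Answer: 1 3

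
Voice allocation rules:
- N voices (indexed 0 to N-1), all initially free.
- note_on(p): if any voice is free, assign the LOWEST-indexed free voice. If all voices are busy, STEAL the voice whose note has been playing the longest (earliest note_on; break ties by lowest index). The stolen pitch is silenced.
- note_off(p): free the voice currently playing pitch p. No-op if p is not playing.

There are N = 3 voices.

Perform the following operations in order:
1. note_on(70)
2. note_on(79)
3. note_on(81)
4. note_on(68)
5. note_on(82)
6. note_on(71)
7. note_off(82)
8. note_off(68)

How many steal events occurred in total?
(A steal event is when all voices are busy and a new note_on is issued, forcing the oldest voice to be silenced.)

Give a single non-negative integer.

Answer: 3

Derivation:
Op 1: note_on(70): voice 0 is free -> assigned | voices=[70 - -]
Op 2: note_on(79): voice 1 is free -> assigned | voices=[70 79 -]
Op 3: note_on(81): voice 2 is free -> assigned | voices=[70 79 81]
Op 4: note_on(68): all voices busy, STEAL voice 0 (pitch 70, oldest) -> assign | voices=[68 79 81]
Op 5: note_on(82): all voices busy, STEAL voice 1 (pitch 79, oldest) -> assign | voices=[68 82 81]
Op 6: note_on(71): all voices busy, STEAL voice 2 (pitch 81, oldest) -> assign | voices=[68 82 71]
Op 7: note_off(82): free voice 1 | voices=[68 - 71]
Op 8: note_off(68): free voice 0 | voices=[- - 71]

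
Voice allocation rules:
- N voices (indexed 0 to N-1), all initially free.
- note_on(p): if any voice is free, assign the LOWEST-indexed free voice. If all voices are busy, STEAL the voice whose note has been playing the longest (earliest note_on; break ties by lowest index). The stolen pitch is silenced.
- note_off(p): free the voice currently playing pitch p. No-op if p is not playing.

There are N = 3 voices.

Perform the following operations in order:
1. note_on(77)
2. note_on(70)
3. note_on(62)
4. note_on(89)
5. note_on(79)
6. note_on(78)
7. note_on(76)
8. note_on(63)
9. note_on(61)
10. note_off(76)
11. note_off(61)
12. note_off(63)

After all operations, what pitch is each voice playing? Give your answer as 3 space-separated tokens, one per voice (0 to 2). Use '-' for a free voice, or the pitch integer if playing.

Op 1: note_on(77): voice 0 is free -> assigned | voices=[77 - -]
Op 2: note_on(70): voice 1 is free -> assigned | voices=[77 70 -]
Op 3: note_on(62): voice 2 is free -> assigned | voices=[77 70 62]
Op 4: note_on(89): all voices busy, STEAL voice 0 (pitch 77, oldest) -> assign | voices=[89 70 62]
Op 5: note_on(79): all voices busy, STEAL voice 1 (pitch 70, oldest) -> assign | voices=[89 79 62]
Op 6: note_on(78): all voices busy, STEAL voice 2 (pitch 62, oldest) -> assign | voices=[89 79 78]
Op 7: note_on(76): all voices busy, STEAL voice 0 (pitch 89, oldest) -> assign | voices=[76 79 78]
Op 8: note_on(63): all voices busy, STEAL voice 1 (pitch 79, oldest) -> assign | voices=[76 63 78]
Op 9: note_on(61): all voices busy, STEAL voice 2 (pitch 78, oldest) -> assign | voices=[76 63 61]
Op 10: note_off(76): free voice 0 | voices=[- 63 61]
Op 11: note_off(61): free voice 2 | voices=[- 63 -]
Op 12: note_off(63): free voice 1 | voices=[- - -]

Answer: - - -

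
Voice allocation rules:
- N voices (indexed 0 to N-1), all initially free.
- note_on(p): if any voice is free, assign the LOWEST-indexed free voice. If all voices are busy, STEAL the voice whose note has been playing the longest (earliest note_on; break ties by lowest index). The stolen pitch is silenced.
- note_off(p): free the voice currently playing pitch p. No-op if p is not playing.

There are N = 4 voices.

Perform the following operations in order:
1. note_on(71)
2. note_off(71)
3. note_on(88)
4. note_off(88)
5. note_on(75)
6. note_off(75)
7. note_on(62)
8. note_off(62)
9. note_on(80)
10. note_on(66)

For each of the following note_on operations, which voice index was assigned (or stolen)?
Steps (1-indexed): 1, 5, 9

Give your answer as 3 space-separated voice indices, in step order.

Op 1: note_on(71): voice 0 is free -> assigned | voices=[71 - - -]
Op 2: note_off(71): free voice 0 | voices=[- - - -]
Op 3: note_on(88): voice 0 is free -> assigned | voices=[88 - - -]
Op 4: note_off(88): free voice 0 | voices=[- - - -]
Op 5: note_on(75): voice 0 is free -> assigned | voices=[75 - - -]
Op 6: note_off(75): free voice 0 | voices=[- - - -]
Op 7: note_on(62): voice 0 is free -> assigned | voices=[62 - - -]
Op 8: note_off(62): free voice 0 | voices=[- - - -]
Op 9: note_on(80): voice 0 is free -> assigned | voices=[80 - - -]
Op 10: note_on(66): voice 1 is free -> assigned | voices=[80 66 - -]

Answer: 0 0 0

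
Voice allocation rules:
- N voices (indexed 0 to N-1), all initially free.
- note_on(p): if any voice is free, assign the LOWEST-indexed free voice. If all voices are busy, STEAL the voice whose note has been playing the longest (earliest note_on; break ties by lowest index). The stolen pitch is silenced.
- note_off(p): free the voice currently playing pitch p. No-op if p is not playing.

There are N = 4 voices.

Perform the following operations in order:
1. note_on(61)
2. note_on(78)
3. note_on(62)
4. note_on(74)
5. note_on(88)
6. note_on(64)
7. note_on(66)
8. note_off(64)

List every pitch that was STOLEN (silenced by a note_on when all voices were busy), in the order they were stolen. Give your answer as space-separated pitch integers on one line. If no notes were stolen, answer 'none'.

Op 1: note_on(61): voice 0 is free -> assigned | voices=[61 - - -]
Op 2: note_on(78): voice 1 is free -> assigned | voices=[61 78 - -]
Op 3: note_on(62): voice 2 is free -> assigned | voices=[61 78 62 -]
Op 4: note_on(74): voice 3 is free -> assigned | voices=[61 78 62 74]
Op 5: note_on(88): all voices busy, STEAL voice 0 (pitch 61, oldest) -> assign | voices=[88 78 62 74]
Op 6: note_on(64): all voices busy, STEAL voice 1 (pitch 78, oldest) -> assign | voices=[88 64 62 74]
Op 7: note_on(66): all voices busy, STEAL voice 2 (pitch 62, oldest) -> assign | voices=[88 64 66 74]
Op 8: note_off(64): free voice 1 | voices=[88 - 66 74]

Answer: 61 78 62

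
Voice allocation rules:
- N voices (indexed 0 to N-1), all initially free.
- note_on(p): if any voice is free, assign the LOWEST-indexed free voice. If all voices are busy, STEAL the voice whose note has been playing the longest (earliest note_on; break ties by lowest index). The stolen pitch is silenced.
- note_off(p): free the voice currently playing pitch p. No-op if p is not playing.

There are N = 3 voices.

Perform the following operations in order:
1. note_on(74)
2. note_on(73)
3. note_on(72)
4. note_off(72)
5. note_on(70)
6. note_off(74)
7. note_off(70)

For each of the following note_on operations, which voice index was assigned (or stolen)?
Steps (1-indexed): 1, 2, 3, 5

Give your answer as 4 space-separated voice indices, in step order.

Op 1: note_on(74): voice 0 is free -> assigned | voices=[74 - -]
Op 2: note_on(73): voice 1 is free -> assigned | voices=[74 73 -]
Op 3: note_on(72): voice 2 is free -> assigned | voices=[74 73 72]
Op 4: note_off(72): free voice 2 | voices=[74 73 -]
Op 5: note_on(70): voice 2 is free -> assigned | voices=[74 73 70]
Op 6: note_off(74): free voice 0 | voices=[- 73 70]
Op 7: note_off(70): free voice 2 | voices=[- 73 -]

Answer: 0 1 2 2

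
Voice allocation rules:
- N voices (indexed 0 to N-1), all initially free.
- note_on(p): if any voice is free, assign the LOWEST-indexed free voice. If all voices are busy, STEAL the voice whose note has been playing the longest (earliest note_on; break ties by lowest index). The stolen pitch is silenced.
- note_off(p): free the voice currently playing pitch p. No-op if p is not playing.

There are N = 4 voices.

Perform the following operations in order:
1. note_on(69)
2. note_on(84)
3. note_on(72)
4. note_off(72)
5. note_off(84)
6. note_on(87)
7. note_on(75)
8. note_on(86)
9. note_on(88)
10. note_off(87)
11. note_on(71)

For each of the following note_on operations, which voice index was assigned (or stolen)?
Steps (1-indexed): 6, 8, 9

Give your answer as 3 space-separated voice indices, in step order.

Answer: 1 3 0

Derivation:
Op 1: note_on(69): voice 0 is free -> assigned | voices=[69 - - -]
Op 2: note_on(84): voice 1 is free -> assigned | voices=[69 84 - -]
Op 3: note_on(72): voice 2 is free -> assigned | voices=[69 84 72 -]
Op 4: note_off(72): free voice 2 | voices=[69 84 - -]
Op 5: note_off(84): free voice 1 | voices=[69 - - -]
Op 6: note_on(87): voice 1 is free -> assigned | voices=[69 87 - -]
Op 7: note_on(75): voice 2 is free -> assigned | voices=[69 87 75 -]
Op 8: note_on(86): voice 3 is free -> assigned | voices=[69 87 75 86]
Op 9: note_on(88): all voices busy, STEAL voice 0 (pitch 69, oldest) -> assign | voices=[88 87 75 86]
Op 10: note_off(87): free voice 1 | voices=[88 - 75 86]
Op 11: note_on(71): voice 1 is free -> assigned | voices=[88 71 75 86]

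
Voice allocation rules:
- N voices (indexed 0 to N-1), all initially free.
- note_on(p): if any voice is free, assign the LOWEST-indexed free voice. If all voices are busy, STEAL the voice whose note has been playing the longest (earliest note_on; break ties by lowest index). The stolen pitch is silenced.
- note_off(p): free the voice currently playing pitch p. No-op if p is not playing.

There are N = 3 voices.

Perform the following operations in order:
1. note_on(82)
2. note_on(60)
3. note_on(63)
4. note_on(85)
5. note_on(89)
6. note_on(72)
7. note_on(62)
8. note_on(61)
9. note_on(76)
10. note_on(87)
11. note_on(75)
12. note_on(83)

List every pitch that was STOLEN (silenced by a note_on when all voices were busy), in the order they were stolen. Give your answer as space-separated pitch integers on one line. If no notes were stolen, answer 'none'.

Answer: 82 60 63 85 89 72 62 61 76

Derivation:
Op 1: note_on(82): voice 0 is free -> assigned | voices=[82 - -]
Op 2: note_on(60): voice 1 is free -> assigned | voices=[82 60 -]
Op 3: note_on(63): voice 2 is free -> assigned | voices=[82 60 63]
Op 4: note_on(85): all voices busy, STEAL voice 0 (pitch 82, oldest) -> assign | voices=[85 60 63]
Op 5: note_on(89): all voices busy, STEAL voice 1 (pitch 60, oldest) -> assign | voices=[85 89 63]
Op 6: note_on(72): all voices busy, STEAL voice 2 (pitch 63, oldest) -> assign | voices=[85 89 72]
Op 7: note_on(62): all voices busy, STEAL voice 0 (pitch 85, oldest) -> assign | voices=[62 89 72]
Op 8: note_on(61): all voices busy, STEAL voice 1 (pitch 89, oldest) -> assign | voices=[62 61 72]
Op 9: note_on(76): all voices busy, STEAL voice 2 (pitch 72, oldest) -> assign | voices=[62 61 76]
Op 10: note_on(87): all voices busy, STEAL voice 0 (pitch 62, oldest) -> assign | voices=[87 61 76]
Op 11: note_on(75): all voices busy, STEAL voice 1 (pitch 61, oldest) -> assign | voices=[87 75 76]
Op 12: note_on(83): all voices busy, STEAL voice 2 (pitch 76, oldest) -> assign | voices=[87 75 83]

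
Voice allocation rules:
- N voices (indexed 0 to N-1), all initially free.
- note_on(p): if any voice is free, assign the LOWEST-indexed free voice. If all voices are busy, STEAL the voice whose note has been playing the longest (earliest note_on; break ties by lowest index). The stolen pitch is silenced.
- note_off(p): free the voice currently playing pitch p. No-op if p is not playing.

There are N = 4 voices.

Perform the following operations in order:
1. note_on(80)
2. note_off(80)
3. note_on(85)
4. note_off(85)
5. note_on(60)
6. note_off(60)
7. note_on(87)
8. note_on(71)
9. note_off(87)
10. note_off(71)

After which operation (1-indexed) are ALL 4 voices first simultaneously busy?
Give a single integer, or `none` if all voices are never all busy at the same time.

Op 1: note_on(80): voice 0 is free -> assigned | voices=[80 - - -]
Op 2: note_off(80): free voice 0 | voices=[- - - -]
Op 3: note_on(85): voice 0 is free -> assigned | voices=[85 - - -]
Op 4: note_off(85): free voice 0 | voices=[- - - -]
Op 5: note_on(60): voice 0 is free -> assigned | voices=[60 - - -]
Op 6: note_off(60): free voice 0 | voices=[- - - -]
Op 7: note_on(87): voice 0 is free -> assigned | voices=[87 - - -]
Op 8: note_on(71): voice 1 is free -> assigned | voices=[87 71 - -]
Op 9: note_off(87): free voice 0 | voices=[- 71 - -]
Op 10: note_off(71): free voice 1 | voices=[- - - -]

Answer: none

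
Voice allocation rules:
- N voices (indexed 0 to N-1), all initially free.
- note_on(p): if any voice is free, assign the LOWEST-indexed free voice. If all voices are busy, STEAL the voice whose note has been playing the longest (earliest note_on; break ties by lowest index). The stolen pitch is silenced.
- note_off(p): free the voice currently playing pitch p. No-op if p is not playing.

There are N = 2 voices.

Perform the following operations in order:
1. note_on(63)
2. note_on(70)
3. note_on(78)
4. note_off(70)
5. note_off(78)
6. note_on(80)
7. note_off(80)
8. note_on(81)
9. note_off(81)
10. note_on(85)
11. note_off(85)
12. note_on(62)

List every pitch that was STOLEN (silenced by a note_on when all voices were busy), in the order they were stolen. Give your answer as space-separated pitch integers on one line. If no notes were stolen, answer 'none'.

Answer: 63

Derivation:
Op 1: note_on(63): voice 0 is free -> assigned | voices=[63 -]
Op 2: note_on(70): voice 1 is free -> assigned | voices=[63 70]
Op 3: note_on(78): all voices busy, STEAL voice 0 (pitch 63, oldest) -> assign | voices=[78 70]
Op 4: note_off(70): free voice 1 | voices=[78 -]
Op 5: note_off(78): free voice 0 | voices=[- -]
Op 6: note_on(80): voice 0 is free -> assigned | voices=[80 -]
Op 7: note_off(80): free voice 0 | voices=[- -]
Op 8: note_on(81): voice 0 is free -> assigned | voices=[81 -]
Op 9: note_off(81): free voice 0 | voices=[- -]
Op 10: note_on(85): voice 0 is free -> assigned | voices=[85 -]
Op 11: note_off(85): free voice 0 | voices=[- -]
Op 12: note_on(62): voice 0 is free -> assigned | voices=[62 -]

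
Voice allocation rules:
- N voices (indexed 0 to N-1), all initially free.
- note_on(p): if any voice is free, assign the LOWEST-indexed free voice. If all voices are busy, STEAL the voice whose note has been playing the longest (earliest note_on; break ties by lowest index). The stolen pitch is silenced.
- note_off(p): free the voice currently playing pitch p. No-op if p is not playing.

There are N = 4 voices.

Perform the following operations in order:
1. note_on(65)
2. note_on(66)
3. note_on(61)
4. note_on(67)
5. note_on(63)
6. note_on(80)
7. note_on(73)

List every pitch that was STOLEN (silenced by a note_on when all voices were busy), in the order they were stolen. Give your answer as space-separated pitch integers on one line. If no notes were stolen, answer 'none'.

Op 1: note_on(65): voice 0 is free -> assigned | voices=[65 - - -]
Op 2: note_on(66): voice 1 is free -> assigned | voices=[65 66 - -]
Op 3: note_on(61): voice 2 is free -> assigned | voices=[65 66 61 -]
Op 4: note_on(67): voice 3 is free -> assigned | voices=[65 66 61 67]
Op 5: note_on(63): all voices busy, STEAL voice 0 (pitch 65, oldest) -> assign | voices=[63 66 61 67]
Op 6: note_on(80): all voices busy, STEAL voice 1 (pitch 66, oldest) -> assign | voices=[63 80 61 67]
Op 7: note_on(73): all voices busy, STEAL voice 2 (pitch 61, oldest) -> assign | voices=[63 80 73 67]

Answer: 65 66 61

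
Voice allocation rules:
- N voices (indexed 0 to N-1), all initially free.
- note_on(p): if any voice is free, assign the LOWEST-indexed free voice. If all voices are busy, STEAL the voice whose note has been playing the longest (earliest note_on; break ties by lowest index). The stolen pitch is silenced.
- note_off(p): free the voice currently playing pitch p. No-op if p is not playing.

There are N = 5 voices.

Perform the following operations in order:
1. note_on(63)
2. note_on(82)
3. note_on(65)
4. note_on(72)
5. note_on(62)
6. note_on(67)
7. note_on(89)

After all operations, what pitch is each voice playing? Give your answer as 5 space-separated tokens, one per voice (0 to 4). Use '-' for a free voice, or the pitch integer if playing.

Op 1: note_on(63): voice 0 is free -> assigned | voices=[63 - - - -]
Op 2: note_on(82): voice 1 is free -> assigned | voices=[63 82 - - -]
Op 3: note_on(65): voice 2 is free -> assigned | voices=[63 82 65 - -]
Op 4: note_on(72): voice 3 is free -> assigned | voices=[63 82 65 72 -]
Op 5: note_on(62): voice 4 is free -> assigned | voices=[63 82 65 72 62]
Op 6: note_on(67): all voices busy, STEAL voice 0 (pitch 63, oldest) -> assign | voices=[67 82 65 72 62]
Op 7: note_on(89): all voices busy, STEAL voice 1 (pitch 82, oldest) -> assign | voices=[67 89 65 72 62]

Answer: 67 89 65 72 62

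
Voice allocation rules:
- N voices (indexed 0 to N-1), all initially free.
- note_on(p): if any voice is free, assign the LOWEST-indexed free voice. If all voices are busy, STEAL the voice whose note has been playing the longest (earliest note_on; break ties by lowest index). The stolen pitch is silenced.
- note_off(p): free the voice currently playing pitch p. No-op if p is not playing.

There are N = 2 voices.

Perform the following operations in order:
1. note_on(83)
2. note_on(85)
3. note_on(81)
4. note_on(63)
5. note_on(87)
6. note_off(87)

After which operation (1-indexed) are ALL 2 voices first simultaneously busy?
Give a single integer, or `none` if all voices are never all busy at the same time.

Answer: 2

Derivation:
Op 1: note_on(83): voice 0 is free -> assigned | voices=[83 -]
Op 2: note_on(85): voice 1 is free -> assigned | voices=[83 85]
Op 3: note_on(81): all voices busy, STEAL voice 0 (pitch 83, oldest) -> assign | voices=[81 85]
Op 4: note_on(63): all voices busy, STEAL voice 1 (pitch 85, oldest) -> assign | voices=[81 63]
Op 5: note_on(87): all voices busy, STEAL voice 0 (pitch 81, oldest) -> assign | voices=[87 63]
Op 6: note_off(87): free voice 0 | voices=[- 63]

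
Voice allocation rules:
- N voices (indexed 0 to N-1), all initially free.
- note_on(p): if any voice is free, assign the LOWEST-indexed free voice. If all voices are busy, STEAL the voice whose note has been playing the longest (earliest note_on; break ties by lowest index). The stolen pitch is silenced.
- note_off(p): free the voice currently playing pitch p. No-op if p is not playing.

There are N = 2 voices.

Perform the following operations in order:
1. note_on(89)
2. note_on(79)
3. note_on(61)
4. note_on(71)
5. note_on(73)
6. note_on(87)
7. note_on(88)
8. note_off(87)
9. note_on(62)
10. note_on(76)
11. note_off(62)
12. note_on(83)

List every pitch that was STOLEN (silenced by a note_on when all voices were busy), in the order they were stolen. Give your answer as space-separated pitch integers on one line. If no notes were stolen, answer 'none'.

Answer: 89 79 61 71 73 88

Derivation:
Op 1: note_on(89): voice 0 is free -> assigned | voices=[89 -]
Op 2: note_on(79): voice 1 is free -> assigned | voices=[89 79]
Op 3: note_on(61): all voices busy, STEAL voice 0 (pitch 89, oldest) -> assign | voices=[61 79]
Op 4: note_on(71): all voices busy, STEAL voice 1 (pitch 79, oldest) -> assign | voices=[61 71]
Op 5: note_on(73): all voices busy, STEAL voice 0 (pitch 61, oldest) -> assign | voices=[73 71]
Op 6: note_on(87): all voices busy, STEAL voice 1 (pitch 71, oldest) -> assign | voices=[73 87]
Op 7: note_on(88): all voices busy, STEAL voice 0 (pitch 73, oldest) -> assign | voices=[88 87]
Op 8: note_off(87): free voice 1 | voices=[88 -]
Op 9: note_on(62): voice 1 is free -> assigned | voices=[88 62]
Op 10: note_on(76): all voices busy, STEAL voice 0 (pitch 88, oldest) -> assign | voices=[76 62]
Op 11: note_off(62): free voice 1 | voices=[76 -]
Op 12: note_on(83): voice 1 is free -> assigned | voices=[76 83]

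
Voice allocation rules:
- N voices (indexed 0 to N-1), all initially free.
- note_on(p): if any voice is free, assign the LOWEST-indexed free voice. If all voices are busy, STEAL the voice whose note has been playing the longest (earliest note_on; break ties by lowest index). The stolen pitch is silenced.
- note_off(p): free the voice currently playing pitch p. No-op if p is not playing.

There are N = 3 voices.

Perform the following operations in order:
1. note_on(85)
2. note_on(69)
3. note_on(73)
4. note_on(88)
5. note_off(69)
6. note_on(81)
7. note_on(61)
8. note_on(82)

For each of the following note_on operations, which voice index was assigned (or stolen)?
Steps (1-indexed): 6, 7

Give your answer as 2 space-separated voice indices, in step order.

Op 1: note_on(85): voice 0 is free -> assigned | voices=[85 - -]
Op 2: note_on(69): voice 1 is free -> assigned | voices=[85 69 -]
Op 3: note_on(73): voice 2 is free -> assigned | voices=[85 69 73]
Op 4: note_on(88): all voices busy, STEAL voice 0 (pitch 85, oldest) -> assign | voices=[88 69 73]
Op 5: note_off(69): free voice 1 | voices=[88 - 73]
Op 6: note_on(81): voice 1 is free -> assigned | voices=[88 81 73]
Op 7: note_on(61): all voices busy, STEAL voice 2 (pitch 73, oldest) -> assign | voices=[88 81 61]
Op 8: note_on(82): all voices busy, STEAL voice 0 (pitch 88, oldest) -> assign | voices=[82 81 61]

Answer: 1 2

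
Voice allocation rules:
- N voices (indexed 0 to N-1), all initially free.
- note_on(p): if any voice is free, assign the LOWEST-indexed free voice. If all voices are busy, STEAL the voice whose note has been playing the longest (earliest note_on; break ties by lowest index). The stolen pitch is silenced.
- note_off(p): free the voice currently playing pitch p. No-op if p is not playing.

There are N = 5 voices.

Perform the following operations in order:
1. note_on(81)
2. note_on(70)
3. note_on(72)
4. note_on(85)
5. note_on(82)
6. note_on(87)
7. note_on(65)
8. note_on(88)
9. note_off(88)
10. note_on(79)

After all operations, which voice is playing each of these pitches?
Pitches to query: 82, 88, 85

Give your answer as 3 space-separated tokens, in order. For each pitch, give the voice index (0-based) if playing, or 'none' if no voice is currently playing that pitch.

Answer: 4 none 3

Derivation:
Op 1: note_on(81): voice 0 is free -> assigned | voices=[81 - - - -]
Op 2: note_on(70): voice 1 is free -> assigned | voices=[81 70 - - -]
Op 3: note_on(72): voice 2 is free -> assigned | voices=[81 70 72 - -]
Op 4: note_on(85): voice 3 is free -> assigned | voices=[81 70 72 85 -]
Op 5: note_on(82): voice 4 is free -> assigned | voices=[81 70 72 85 82]
Op 6: note_on(87): all voices busy, STEAL voice 0 (pitch 81, oldest) -> assign | voices=[87 70 72 85 82]
Op 7: note_on(65): all voices busy, STEAL voice 1 (pitch 70, oldest) -> assign | voices=[87 65 72 85 82]
Op 8: note_on(88): all voices busy, STEAL voice 2 (pitch 72, oldest) -> assign | voices=[87 65 88 85 82]
Op 9: note_off(88): free voice 2 | voices=[87 65 - 85 82]
Op 10: note_on(79): voice 2 is free -> assigned | voices=[87 65 79 85 82]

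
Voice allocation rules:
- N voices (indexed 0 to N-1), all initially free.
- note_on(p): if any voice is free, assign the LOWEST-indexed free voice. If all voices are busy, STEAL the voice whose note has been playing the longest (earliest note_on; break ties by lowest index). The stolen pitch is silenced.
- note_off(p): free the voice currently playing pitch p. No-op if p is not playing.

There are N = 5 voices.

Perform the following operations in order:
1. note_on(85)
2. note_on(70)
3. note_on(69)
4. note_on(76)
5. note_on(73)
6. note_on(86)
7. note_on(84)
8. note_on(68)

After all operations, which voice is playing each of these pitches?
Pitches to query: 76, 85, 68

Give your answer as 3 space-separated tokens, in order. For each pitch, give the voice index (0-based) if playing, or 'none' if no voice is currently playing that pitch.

Op 1: note_on(85): voice 0 is free -> assigned | voices=[85 - - - -]
Op 2: note_on(70): voice 1 is free -> assigned | voices=[85 70 - - -]
Op 3: note_on(69): voice 2 is free -> assigned | voices=[85 70 69 - -]
Op 4: note_on(76): voice 3 is free -> assigned | voices=[85 70 69 76 -]
Op 5: note_on(73): voice 4 is free -> assigned | voices=[85 70 69 76 73]
Op 6: note_on(86): all voices busy, STEAL voice 0 (pitch 85, oldest) -> assign | voices=[86 70 69 76 73]
Op 7: note_on(84): all voices busy, STEAL voice 1 (pitch 70, oldest) -> assign | voices=[86 84 69 76 73]
Op 8: note_on(68): all voices busy, STEAL voice 2 (pitch 69, oldest) -> assign | voices=[86 84 68 76 73]

Answer: 3 none 2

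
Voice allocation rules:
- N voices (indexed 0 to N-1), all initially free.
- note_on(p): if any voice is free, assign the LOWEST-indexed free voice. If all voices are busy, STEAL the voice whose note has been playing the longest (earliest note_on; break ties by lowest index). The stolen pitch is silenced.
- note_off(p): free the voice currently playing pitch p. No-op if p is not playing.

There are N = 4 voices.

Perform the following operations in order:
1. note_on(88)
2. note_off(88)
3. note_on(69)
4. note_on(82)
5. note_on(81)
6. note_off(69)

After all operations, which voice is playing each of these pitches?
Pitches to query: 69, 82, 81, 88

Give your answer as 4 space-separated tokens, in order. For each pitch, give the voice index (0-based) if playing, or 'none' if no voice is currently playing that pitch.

Answer: none 1 2 none

Derivation:
Op 1: note_on(88): voice 0 is free -> assigned | voices=[88 - - -]
Op 2: note_off(88): free voice 0 | voices=[- - - -]
Op 3: note_on(69): voice 0 is free -> assigned | voices=[69 - - -]
Op 4: note_on(82): voice 1 is free -> assigned | voices=[69 82 - -]
Op 5: note_on(81): voice 2 is free -> assigned | voices=[69 82 81 -]
Op 6: note_off(69): free voice 0 | voices=[- 82 81 -]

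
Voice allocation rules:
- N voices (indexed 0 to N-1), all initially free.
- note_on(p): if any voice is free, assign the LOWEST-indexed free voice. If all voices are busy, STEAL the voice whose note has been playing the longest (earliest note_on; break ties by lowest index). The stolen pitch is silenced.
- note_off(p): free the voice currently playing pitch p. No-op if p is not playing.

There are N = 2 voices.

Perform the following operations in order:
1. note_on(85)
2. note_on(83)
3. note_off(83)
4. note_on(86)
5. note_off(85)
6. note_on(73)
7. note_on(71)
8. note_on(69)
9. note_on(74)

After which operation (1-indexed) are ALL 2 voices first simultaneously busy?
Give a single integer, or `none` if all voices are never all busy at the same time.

Answer: 2

Derivation:
Op 1: note_on(85): voice 0 is free -> assigned | voices=[85 -]
Op 2: note_on(83): voice 1 is free -> assigned | voices=[85 83]
Op 3: note_off(83): free voice 1 | voices=[85 -]
Op 4: note_on(86): voice 1 is free -> assigned | voices=[85 86]
Op 5: note_off(85): free voice 0 | voices=[- 86]
Op 6: note_on(73): voice 0 is free -> assigned | voices=[73 86]
Op 7: note_on(71): all voices busy, STEAL voice 1 (pitch 86, oldest) -> assign | voices=[73 71]
Op 8: note_on(69): all voices busy, STEAL voice 0 (pitch 73, oldest) -> assign | voices=[69 71]
Op 9: note_on(74): all voices busy, STEAL voice 1 (pitch 71, oldest) -> assign | voices=[69 74]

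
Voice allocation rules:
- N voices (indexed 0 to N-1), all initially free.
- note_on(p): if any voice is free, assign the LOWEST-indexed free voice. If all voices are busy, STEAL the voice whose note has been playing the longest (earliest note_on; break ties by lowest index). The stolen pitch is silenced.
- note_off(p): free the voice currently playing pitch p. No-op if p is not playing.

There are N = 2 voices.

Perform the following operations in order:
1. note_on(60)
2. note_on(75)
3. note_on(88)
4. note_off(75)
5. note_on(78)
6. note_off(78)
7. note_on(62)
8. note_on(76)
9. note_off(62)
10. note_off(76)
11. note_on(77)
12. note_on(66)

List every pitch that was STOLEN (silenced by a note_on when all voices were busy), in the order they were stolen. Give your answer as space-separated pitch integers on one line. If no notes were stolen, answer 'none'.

Answer: 60 88

Derivation:
Op 1: note_on(60): voice 0 is free -> assigned | voices=[60 -]
Op 2: note_on(75): voice 1 is free -> assigned | voices=[60 75]
Op 3: note_on(88): all voices busy, STEAL voice 0 (pitch 60, oldest) -> assign | voices=[88 75]
Op 4: note_off(75): free voice 1 | voices=[88 -]
Op 5: note_on(78): voice 1 is free -> assigned | voices=[88 78]
Op 6: note_off(78): free voice 1 | voices=[88 -]
Op 7: note_on(62): voice 1 is free -> assigned | voices=[88 62]
Op 8: note_on(76): all voices busy, STEAL voice 0 (pitch 88, oldest) -> assign | voices=[76 62]
Op 9: note_off(62): free voice 1 | voices=[76 -]
Op 10: note_off(76): free voice 0 | voices=[- -]
Op 11: note_on(77): voice 0 is free -> assigned | voices=[77 -]
Op 12: note_on(66): voice 1 is free -> assigned | voices=[77 66]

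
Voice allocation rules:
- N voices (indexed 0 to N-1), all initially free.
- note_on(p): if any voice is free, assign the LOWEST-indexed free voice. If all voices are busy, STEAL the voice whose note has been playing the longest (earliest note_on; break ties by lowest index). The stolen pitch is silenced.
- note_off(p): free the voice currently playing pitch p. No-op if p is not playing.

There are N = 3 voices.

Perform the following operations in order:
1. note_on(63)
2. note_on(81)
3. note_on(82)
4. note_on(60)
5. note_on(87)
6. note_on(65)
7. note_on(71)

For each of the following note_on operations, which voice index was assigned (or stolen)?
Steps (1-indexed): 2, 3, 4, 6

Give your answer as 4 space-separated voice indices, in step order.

Op 1: note_on(63): voice 0 is free -> assigned | voices=[63 - -]
Op 2: note_on(81): voice 1 is free -> assigned | voices=[63 81 -]
Op 3: note_on(82): voice 2 is free -> assigned | voices=[63 81 82]
Op 4: note_on(60): all voices busy, STEAL voice 0 (pitch 63, oldest) -> assign | voices=[60 81 82]
Op 5: note_on(87): all voices busy, STEAL voice 1 (pitch 81, oldest) -> assign | voices=[60 87 82]
Op 6: note_on(65): all voices busy, STEAL voice 2 (pitch 82, oldest) -> assign | voices=[60 87 65]
Op 7: note_on(71): all voices busy, STEAL voice 0 (pitch 60, oldest) -> assign | voices=[71 87 65]

Answer: 1 2 0 2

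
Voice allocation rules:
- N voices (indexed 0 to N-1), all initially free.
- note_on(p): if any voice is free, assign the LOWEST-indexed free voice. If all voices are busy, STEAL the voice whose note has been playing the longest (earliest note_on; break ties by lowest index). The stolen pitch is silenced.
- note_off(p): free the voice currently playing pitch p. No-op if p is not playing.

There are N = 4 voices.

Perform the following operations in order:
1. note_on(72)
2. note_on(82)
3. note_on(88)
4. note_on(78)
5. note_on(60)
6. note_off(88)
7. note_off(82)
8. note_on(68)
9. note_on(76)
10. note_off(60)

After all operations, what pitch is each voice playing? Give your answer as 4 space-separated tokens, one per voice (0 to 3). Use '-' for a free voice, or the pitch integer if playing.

Op 1: note_on(72): voice 0 is free -> assigned | voices=[72 - - -]
Op 2: note_on(82): voice 1 is free -> assigned | voices=[72 82 - -]
Op 3: note_on(88): voice 2 is free -> assigned | voices=[72 82 88 -]
Op 4: note_on(78): voice 3 is free -> assigned | voices=[72 82 88 78]
Op 5: note_on(60): all voices busy, STEAL voice 0 (pitch 72, oldest) -> assign | voices=[60 82 88 78]
Op 6: note_off(88): free voice 2 | voices=[60 82 - 78]
Op 7: note_off(82): free voice 1 | voices=[60 - - 78]
Op 8: note_on(68): voice 1 is free -> assigned | voices=[60 68 - 78]
Op 9: note_on(76): voice 2 is free -> assigned | voices=[60 68 76 78]
Op 10: note_off(60): free voice 0 | voices=[- 68 76 78]

Answer: - 68 76 78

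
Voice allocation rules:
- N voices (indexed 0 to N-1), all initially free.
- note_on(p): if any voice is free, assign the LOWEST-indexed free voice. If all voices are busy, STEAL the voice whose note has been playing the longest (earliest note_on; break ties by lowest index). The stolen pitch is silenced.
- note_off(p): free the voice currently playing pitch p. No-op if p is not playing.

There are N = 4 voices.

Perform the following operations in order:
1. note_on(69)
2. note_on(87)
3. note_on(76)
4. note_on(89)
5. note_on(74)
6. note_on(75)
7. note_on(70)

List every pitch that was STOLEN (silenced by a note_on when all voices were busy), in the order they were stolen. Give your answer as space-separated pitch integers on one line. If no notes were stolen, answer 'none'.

Op 1: note_on(69): voice 0 is free -> assigned | voices=[69 - - -]
Op 2: note_on(87): voice 1 is free -> assigned | voices=[69 87 - -]
Op 3: note_on(76): voice 2 is free -> assigned | voices=[69 87 76 -]
Op 4: note_on(89): voice 3 is free -> assigned | voices=[69 87 76 89]
Op 5: note_on(74): all voices busy, STEAL voice 0 (pitch 69, oldest) -> assign | voices=[74 87 76 89]
Op 6: note_on(75): all voices busy, STEAL voice 1 (pitch 87, oldest) -> assign | voices=[74 75 76 89]
Op 7: note_on(70): all voices busy, STEAL voice 2 (pitch 76, oldest) -> assign | voices=[74 75 70 89]

Answer: 69 87 76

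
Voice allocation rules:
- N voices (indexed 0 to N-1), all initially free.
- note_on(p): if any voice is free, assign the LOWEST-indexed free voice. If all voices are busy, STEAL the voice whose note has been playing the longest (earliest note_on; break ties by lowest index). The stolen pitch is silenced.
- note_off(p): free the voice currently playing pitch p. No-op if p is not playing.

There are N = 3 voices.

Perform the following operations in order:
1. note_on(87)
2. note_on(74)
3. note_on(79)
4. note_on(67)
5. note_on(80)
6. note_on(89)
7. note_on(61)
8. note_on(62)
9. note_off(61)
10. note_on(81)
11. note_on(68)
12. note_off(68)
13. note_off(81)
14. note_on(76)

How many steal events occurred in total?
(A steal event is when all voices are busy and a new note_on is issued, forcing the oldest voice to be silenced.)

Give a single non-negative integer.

Answer: 6

Derivation:
Op 1: note_on(87): voice 0 is free -> assigned | voices=[87 - -]
Op 2: note_on(74): voice 1 is free -> assigned | voices=[87 74 -]
Op 3: note_on(79): voice 2 is free -> assigned | voices=[87 74 79]
Op 4: note_on(67): all voices busy, STEAL voice 0 (pitch 87, oldest) -> assign | voices=[67 74 79]
Op 5: note_on(80): all voices busy, STEAL voice 1 (pitch 74, oldest) -> assign | voices=[67 80 79]
Op 6: note_on(89): all voices busy, STEAL voice 2 (pitch 79, oldest) -> assign | voices=[67 80 89]
Op 7: note_on(61): all voices busy, STEAL voice 0 (pitch 67, oldest) -> assign | voices=[61 80 89]
Op 8: note_on(62): all voices busy, STEAL voice 1 (pitch 80, oldest) -> assign | voices=[61 62 89]
Op 9: note_off(61): free voice 0 | voices=[- 62 89]
Op 10: note_on(81): voice 0 is free -> assigned | voices=[81 62 89]
Op 11: note_on(68): all voices busy, STEAL voice 2 (pitch 89, oldest) -> assign | voices=[81 62 68]
Op 12: note_off(68): free voice 2 | voices=[81 62 -]
Op 13: note_off(81): free voice 0 | voices=[- 62 -]
Op 14: note_on(76): voice 0 is free -> assigned | voices=[76 62 -]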